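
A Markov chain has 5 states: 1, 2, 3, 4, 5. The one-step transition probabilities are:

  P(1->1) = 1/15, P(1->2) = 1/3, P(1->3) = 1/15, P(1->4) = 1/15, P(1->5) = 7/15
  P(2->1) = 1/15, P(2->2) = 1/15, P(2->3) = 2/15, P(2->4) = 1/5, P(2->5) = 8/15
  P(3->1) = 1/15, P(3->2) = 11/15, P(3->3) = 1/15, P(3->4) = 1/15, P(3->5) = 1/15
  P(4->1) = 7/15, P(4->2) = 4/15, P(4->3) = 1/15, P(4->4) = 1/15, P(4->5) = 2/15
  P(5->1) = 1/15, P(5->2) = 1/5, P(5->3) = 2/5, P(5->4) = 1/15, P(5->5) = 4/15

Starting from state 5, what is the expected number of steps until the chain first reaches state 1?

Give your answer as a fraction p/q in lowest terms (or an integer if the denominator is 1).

Let h_i = expected steps to first reach 1 from state i.
Boundary: h_1 = 0.
First-step equations for the other states:
  h_2 = 1 + 1/15*h_1 + 1/15*h_2 + 2/15*h_3 + 1/5*h_4 + 8/15*h_5
  h_3 = 1 + 1/15*h_1 + 11/15*h_2 + 1/15*h_3 + 1/15*h_4 + 1/15*h_5
  h_4 = 1 + 7/15*h_1 + 4/15*h_2 + 1/15*h_3 + 1/15*h_4 + 2/15*h_5
  h_5 = 1 + 1/15*h_1 + 1/5*h_2 + 2/5*h_3 + 1/15*h_4 + 4/15*h_5

Substituting h_1 = 0 and rearranging gives the linear system (I - Q) h = 1:
  [14/15, -2/15, -1/5, -8/15] . (h_2, h_3, h_4, h_5) = 1
  [-11/15, 14/15, -1/15, -1/15] . (h_2, h_3, h_4, h_5) = 1
  [-4/15, -1/15, 14/15, -2/15] . (h_2, h_3, h_4, h_5) = 1
  [-1/5, -2/5, -1/15, 11/15] . (h_2, h_3, h_4, h_5) = 1

Solving yields:
  h_2 = 20175/2287
  h_3 = 20715/2287
  h_4 = 12705/2287
  h_5 = 21075/2287

Starting state is 5, so the expected hitting time is h_5 = 21075/2287.

Answer: 21075/2287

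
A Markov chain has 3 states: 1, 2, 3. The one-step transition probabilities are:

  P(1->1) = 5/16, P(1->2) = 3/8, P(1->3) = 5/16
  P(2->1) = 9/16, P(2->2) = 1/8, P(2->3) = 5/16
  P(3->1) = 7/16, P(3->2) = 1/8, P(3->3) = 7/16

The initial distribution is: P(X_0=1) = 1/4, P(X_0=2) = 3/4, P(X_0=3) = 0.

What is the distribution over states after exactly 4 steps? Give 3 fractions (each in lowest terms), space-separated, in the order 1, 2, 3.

Answer: 3385/8192 941/4096 2925/8192

Derivation:
Propagating the distribution step by step (d_{t+1} = d_t * P):
d_0 = (1=1/4, 2=3/4, 3=0)
  d_1[1] = 1/4*5/16 + 3/4*9/16 + 0*7/16 = 1/2
  d_1[2] = 1/4*3/8 + 3/4*1/8 + 0*1/8 = 3/16
  d_1[3] = 1/4*5/16 + 3/4*5/16 + 0*7/16 = 5/16
d_1 = (1=1/2, 2=3/16, 3=5/16)
  d_2[1] = 1/2*5/16 + 3/16*9/16 + 5/16*7/16 = 51/128
  d_2[2] = 1/2*3/8 + 3/16*1/8 + 5/16*1/8 = 1/4
  d_2[3] = 1/2*5/16 + 3/16*5/16 + 5/16*7/16 = 45/128
d_2 = (1=51/128, 2=1/4, 3=45/128)
  d_3[1] = 51/128*5/16 + 1/4*9/16 + 45/128*7/16 = 429/1024
  d_3[2] = 51/128*3/8 + 1/4*1/8 + 45/128*1/8 = 115/512
  d_3[3] = 51/128*5/16 + 1/4*5/16 + 45/128*7/16 = 365/1024
d_3 = (1=429/1024, 2=115/512, 3=365/1024)
  d_4[1] = 429/1024*5/16 + 115/512*9/16 + 365/1024*7/16 = 3385/8192
  d_4[2] = 429/1024*3/8 + 115/512*1/8 + 365/1024*1/8 = 941/4096
  d_4[3] = 429/1024*5/16 + 115/512*5/16 + 365/1024*7/16 = 2925/8192
d_4 = (1=3385/8192, 2=941/4096, 3=2925/8192)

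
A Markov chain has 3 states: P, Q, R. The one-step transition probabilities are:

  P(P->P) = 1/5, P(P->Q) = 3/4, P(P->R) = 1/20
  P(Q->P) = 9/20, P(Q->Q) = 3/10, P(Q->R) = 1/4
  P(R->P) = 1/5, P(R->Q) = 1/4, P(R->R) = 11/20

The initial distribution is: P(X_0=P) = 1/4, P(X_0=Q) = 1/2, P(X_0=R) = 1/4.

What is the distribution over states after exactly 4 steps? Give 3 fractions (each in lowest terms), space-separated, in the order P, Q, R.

Propagating the distribution step by step (d_{t+1} = d_t * P):
d_0 = (P=1/4, Q=1/2, R=1/4)
  d_1[P] = 1/4*1/5 + 1/2*9/20 + 1/4*1/5 = 13/40
  d_1[Q] = 1/4*3/4 + 1/2*3/10 + 1/4*1/4 = 2/5
  d_1[R] = 1/4*1/20 + 1/2*1/4 + 1/4*11/20 = 11/40
d_1 = (P=13/40, Q=2/5, R=11/40)
  d_2[P] = 13/40*1/5 + 2/5*9/20 + 11/40*1/5 = 3/10
  d_2[Q] = 13/40*3/4 + 2/5*3/10 + 11/40*1/4 = 173/400
  d_2[R] = 13/40*1/20 + 2/5*1/4 + 11/40*11/20 = 107/400
d_2 = (P=3/10, Q=173/400, R=107/400)
  d_3[P] = 3/10*1/5 + 173/400*9/20 + 107/400*1/5 = 493/1600
  d_3[Q] = 3/10*3/4 + 173/400*3/10 + 107/400*1/4 = 3373/8000
  d_3[R] = 3/10*1/20 + 173/400*1/4 + 107/400*11/20 = 1081/4000
d_3 = (P=493/1600, Q=3373/8000, R=1081/4000)
  d_4[P] = 493/1600*1/5 + 3373/8000*9/20 + 1081/4000*1/5 = 9773/32000
  d_4[Q] = 493/1600*3/4 + 3373/8000*3/10 + 1081/4000*1/4 = 68023/160000
  d_4[R] = 493/1600*1/20 + 3373/8000*1/4 + 1081/4000*11/20 = 5389/20000
d_4 = (P=9773/32000, Q=68023/160000, R=5389/20000)

Answer: 9773/32000 68023/160000 5389/20000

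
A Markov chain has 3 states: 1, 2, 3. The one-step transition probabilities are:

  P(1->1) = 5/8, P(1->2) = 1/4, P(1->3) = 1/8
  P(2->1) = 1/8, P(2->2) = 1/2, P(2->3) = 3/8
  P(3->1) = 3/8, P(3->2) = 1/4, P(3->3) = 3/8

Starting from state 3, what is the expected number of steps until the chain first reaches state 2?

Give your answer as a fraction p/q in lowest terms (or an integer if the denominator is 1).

Answer: 4

Derivation:
Let h_i = expected steps to first reach 2 from state i.
Boundary: h_2 = 0.
First-step equations for the other states:
  h_1 = 1 + 5/8*h_1 + 1/4*h_2 + 1/8*h_3
  h_3 = 1 + 3/8*h_1 + 1/4*h_2 + 3/8*h_3

Substituting h_2 = 0 and rearranging gives the linear system (I - Q) h = 1:
  [3/8, -1/8] . (h_1, h_3) = 1
  [-3/8, 5/8] . (h_1, h_3) = 1

Solving yields:
  h_1 = 4
  h_3 = 4

Starting state is 3, so the expected hitting time is h_3 = 4.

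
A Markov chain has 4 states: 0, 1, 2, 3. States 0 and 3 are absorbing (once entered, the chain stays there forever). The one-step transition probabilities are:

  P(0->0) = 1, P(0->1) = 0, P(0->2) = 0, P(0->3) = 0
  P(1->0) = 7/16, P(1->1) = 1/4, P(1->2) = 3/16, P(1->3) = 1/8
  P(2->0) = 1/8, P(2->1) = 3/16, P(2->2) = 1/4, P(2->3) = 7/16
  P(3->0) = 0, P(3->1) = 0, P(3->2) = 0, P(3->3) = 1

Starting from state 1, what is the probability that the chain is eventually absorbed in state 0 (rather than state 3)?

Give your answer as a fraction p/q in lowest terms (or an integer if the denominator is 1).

Let a_i = P(absorbed in 0 | start in state i).
Boundary conditions: a_0 = 1, a_3 = 0.
For each transient state i, a_i = sum_j P(i->j) * a_j:
  a_1 = 7/16*a_0 + 1/4*a_1 + 3/16*a_2 + 1/8*a_3
  a_2 = 1/8*a_0 + 3/16*a_1 + 1/4*a_2 + 7/16*a_3

Substituting a_0 = 1 and a_3 = 0, rearrange to (I - Q) a = r where r[i] = P(i -> 0):
  [3/4, -3/16] . (a_1, a_2) = 7/16
  [-3/16, 3/4] . (a_1, a_2) = 1/8

Solving yields:
  a_1 = 2/3
  a_2 = 1/3

Starting state is 1, so the absorption probability is a_1 = 2/3.

Answer: 2/3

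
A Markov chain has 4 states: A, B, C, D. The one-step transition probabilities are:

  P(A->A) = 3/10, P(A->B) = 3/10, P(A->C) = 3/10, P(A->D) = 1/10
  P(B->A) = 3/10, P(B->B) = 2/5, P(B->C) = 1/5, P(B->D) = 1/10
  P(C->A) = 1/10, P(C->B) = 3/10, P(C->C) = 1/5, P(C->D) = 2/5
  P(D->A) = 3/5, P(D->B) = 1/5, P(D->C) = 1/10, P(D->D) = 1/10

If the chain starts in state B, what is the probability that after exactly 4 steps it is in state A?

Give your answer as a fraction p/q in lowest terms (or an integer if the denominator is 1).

Answer: 192/625

Derivation:
Computing P^4 by repeated multiplication:
P^1 =
  A: [3/10, 3/10, 3/10, 1/10]
  B: [3/10, 2/5, 1/5, 1/10]
  C: [1/10, 3/10, 1/5, 2/5]
  D: [3/5, 1/5, 1/10, 1/10]
P^2 =
  A: [27/100, 8/25, 11/50, 19/100]
  B: [29/100, 33/100, 11/50, 4/25]
  C: [19/50, 29/100, 17/100, 4/25]
  D: [31/100, 31/100, 1/4, 13/100]
P^3 =
  A: [313/1000, 313/1000, 26/125, 83/500]
  B: [38/125, 317/1000, 213/1000, 83/500]
  C: [157/500, 313/1000, 111/500, 151/1000]
  D: [289/1000, 159/500, 109/500, 7/40]
P^4 =
  A: [1541/5000, 3147/10000, 2147/10000, 203/1250]
  B: [192/625, 3151/10000, 1069/5000, 1639/10000]
  C: [3009/10000, 1581/5000, 2163/10000, 833/5000]
  D: [3089/10000, 3143/10000, 1057/5000, 827/5000]

(P^4)[B -> A] = 192/625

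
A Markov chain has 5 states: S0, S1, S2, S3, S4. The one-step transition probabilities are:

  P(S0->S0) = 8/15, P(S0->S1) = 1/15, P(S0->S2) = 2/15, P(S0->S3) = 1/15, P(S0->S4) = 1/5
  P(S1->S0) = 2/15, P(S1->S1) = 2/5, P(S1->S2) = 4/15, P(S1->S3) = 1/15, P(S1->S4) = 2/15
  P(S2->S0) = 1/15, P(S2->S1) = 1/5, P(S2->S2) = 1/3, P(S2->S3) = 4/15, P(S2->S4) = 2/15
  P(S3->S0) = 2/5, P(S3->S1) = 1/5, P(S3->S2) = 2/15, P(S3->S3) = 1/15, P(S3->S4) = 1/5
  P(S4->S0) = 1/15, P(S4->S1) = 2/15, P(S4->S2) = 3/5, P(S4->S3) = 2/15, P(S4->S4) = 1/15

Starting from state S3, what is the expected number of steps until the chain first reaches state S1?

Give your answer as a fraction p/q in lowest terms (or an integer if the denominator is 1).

Answer: 8229/1229

Derivation:
Let h_i = expected steps to first reach S1 from state i.
Boundary: h_S1 = 0.
First-step equations for the other states:
  h_S0 = 1 + 8/15*h_S0 + 1/15*h_S1 + 2/15*h_S2 + 1/15*h_S3 + 1/5*h_S4
  h_S2 = 1 + 1/15*h_S0 + 1/5*h_S1 + 1/3*h_S2 + 4/15*h_S3 + 2/15*h_S4
  h_S3 = 1 + 2/5*h_S0 + 1/5*h_S1 + 2/15*h_S2 + 1/15*h_S3 + 1/5*h_S4
  h_S4 = 1 + 1/15*h_S0 + 2/15*h_S1 + 3/5*h_S2 + 2/15*h_S3 + 1/15*h_S4

Substituting h_S1 = 0 and rearranging gives the linear system (I - Q) h = 1:
  [7/15, -2/15, -1/15, -1/5] . (h_S0, h_S2, h_S3, h_S4) = 1
  [-1/15, 2/3, -4/15, -2/15] . (h_S0, h_S2, h_S3, h_S4) = 1
  [-2/5, -2/15, 14/15, -1/5] . (h_S0, h_S2, h_S3, h_S4) = 1
  [-1/15, -3/5, -2/15, 14/15] . (h_S0, h_S2, h_S3, h_S4) = 1

Solving yields:
  h_S0 = 9495/1229
  h_S2 = 7710/1229
  h_S3 = 8229/1229
  h_S4 = 8127/1229

Starting state is S3, so the expected hitting time is h_S3 = 8229/1229.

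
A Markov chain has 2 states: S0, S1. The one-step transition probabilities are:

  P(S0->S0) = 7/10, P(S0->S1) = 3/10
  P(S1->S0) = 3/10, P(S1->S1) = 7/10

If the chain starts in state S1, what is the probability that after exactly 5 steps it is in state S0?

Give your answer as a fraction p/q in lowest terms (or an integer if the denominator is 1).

Computing P^5 by repeated multiplication:
P^1 =
  S0: [7/10, 3/10]
  S1: [3/10, 7/10]
P^2 =
  S0: [29/50, 21/50]
  S1: [21/50, 29/50]
P^3 =
  S0: [133/250, 117/250]
  S1: [117/250, 133/250]
P^4 =
  S0: [641/1250, 609/1250]
  S1: [609/1250, 641/1250]
P^5 =
  S0: [3157/6250, 3093/6250]
  S1: [3093/6250, 3157/6250]

(P^5)[S1 -> S0] = 3093/6250

Answer: 3093/6250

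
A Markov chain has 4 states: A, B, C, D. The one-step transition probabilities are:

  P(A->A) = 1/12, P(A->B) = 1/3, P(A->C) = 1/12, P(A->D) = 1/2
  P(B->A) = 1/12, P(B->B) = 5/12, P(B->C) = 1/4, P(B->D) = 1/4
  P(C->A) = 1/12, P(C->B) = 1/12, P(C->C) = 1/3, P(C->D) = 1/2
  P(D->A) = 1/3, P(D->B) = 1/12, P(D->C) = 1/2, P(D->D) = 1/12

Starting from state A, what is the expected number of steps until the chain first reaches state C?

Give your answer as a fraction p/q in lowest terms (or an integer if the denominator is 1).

Let h_i = expected steps to first reach C from state i.
Boundary: h_C = 0.
First-step equations for the other states:
  h_A = 1 + 1/12*h_A + 1/3*h_B + 1/12*h_C + 1/2*h_D
  h_B = 1 + 1/12*h_A + 5/12*h_B + 1/4*h_C + 1/4*h_D
  h_D = 1 + 1/3*h_A + 1/12*h_B + 1/2*h_C + 1/12*h_D

Substituting h_C = 0 and rearranging gives the linear system (I - Q) h = 1:
  [11/12, -1/3, -1/2] . (h_A, h_B, h_D) = 1
  [-1/12, 7/12, -1/4] . (h_A, h_B, h_D) = 1
  [-1/3, -1/12, 11/12] . (h_A, h_B, h_D) = 1

Solving yields:
  h_A = 534/137
  h_B = 477/137
  h_D = 387/137

Starting state is A, so the expected hitting time is h_A = 534/137.

Answer: 534/137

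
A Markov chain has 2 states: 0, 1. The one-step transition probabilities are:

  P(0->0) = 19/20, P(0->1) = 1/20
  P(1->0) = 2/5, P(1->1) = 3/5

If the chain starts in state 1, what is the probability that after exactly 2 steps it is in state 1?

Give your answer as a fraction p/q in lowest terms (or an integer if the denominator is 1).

Computing P^2 by repeated multiplication:
P^1 =
  0: [19/20, 1/20]
  1: [2/5, 3/5]
P^2 =
  0: [369/400, 31/400]
  1: [31/50, 19/50]

(P^2)[1 -> 1] = 19/50

Answer: 19/50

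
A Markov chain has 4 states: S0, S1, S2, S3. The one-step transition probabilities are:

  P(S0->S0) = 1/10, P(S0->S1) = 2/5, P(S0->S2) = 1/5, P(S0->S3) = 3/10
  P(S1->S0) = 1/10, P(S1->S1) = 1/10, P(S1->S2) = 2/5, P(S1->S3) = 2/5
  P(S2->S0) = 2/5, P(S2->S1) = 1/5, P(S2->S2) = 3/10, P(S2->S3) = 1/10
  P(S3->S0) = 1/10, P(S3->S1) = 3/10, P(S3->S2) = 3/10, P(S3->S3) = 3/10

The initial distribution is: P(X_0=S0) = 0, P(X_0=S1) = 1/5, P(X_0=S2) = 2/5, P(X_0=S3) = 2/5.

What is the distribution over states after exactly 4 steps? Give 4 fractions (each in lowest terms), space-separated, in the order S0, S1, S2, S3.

Propagating the distribution step by step (d_{t+1} = d_t * P):
d_0 = (S0=0, S1=1/5, S2=2/5, S3=2/5)
  d_1[S0] = 0*1/10 + 1/5*1/10 + 2/5*2/5 + 2/5*1/10 = 11/50
  d_1[S1] = 0*2/5 + 1/5*1/10 + 2/5*1/5 + 2/5*3/10 = 11/50
  d_1[S2] = 0*1/5 + 1/5*2/5 + 2/5*3/10 + 2/5*3/10 = 8/25
  d_1[S3] = 0*3/10 + 1/5*2/5 + 2/5*1/10 + 2/5*3/10 = 6/25
d_1 = (S0=11/50, S1=11/50, S2=8/25, S3=6/25)
  d_2[S0] = 11/50*1/10 + 11/50*1/10 + 8/25*2/5 + 6/25*1/10 = 49/250
  d_2[S1] = 11/50*2/5 + 11/50*1/10 + 8/25*1/5 + 6/25*3/10 = 123/500
  d_2[S2] = 11/50*1/5 + 11/50*2/5 + 8/25*3/10 + 6/25*3/10 = 3/10
  d_2[S3] = 11/50*3/10 + 11/50*2/5 + 8/25*1/10 + 6/25*3/10 = 129/500
d_2 = (S0=49/250, S1=123/500, S2=3/10, S3=129/500)
  d_3[S0] = 49/250*1/10 + 123/500*1/10 + 3/10*2/5 + 129/500*1/10 = 19/100
  d_3[S1] = 49/250*2/5 + 123/500*1/10 + 3/10*1/5 + 129/500*3/10 = 601/2500
  d_3[S2] = 49/250*1/5 + 123/500*2/5 + 3/10*3/10 + 129/500*3/10 = 61/200
  d_3[S3] = 49/250*3/10 + 123/500*2/5 + 3/10*1/10 + 129/500*3/10 = 1323/5000
d_3 = (S0=19/100, S1=601/2500, S2=61/200, S3=1323/5000)
  d_4[S0] = 19/100*1/10 + 601/2500*1/10 + 61/200*2/5 + 1323/5000*1/10 = 383/2000
  d_4[S1] = 19/100*2/5 + 601/2500*1/10 + 61/200*1/5 + 1323/5000*3/10 = 12021/50000
  d_4[S2] = 19/100*1/5 + 601/2500*2/5 + 61/200*3/10 + 1323/5000*3/10 = 3813/12500
  d_4[S3] = 19/100*3/10 + 601/2500*2/5 + 61/200*1/10 + 1323/5000*3/10 = 822/3125
d_4 = (S0=383/2000, S1=12021/50000, S2=3813/12500, S3=822/3125)

Answer: 383/2000 12021/50000 3813/12500 822/3125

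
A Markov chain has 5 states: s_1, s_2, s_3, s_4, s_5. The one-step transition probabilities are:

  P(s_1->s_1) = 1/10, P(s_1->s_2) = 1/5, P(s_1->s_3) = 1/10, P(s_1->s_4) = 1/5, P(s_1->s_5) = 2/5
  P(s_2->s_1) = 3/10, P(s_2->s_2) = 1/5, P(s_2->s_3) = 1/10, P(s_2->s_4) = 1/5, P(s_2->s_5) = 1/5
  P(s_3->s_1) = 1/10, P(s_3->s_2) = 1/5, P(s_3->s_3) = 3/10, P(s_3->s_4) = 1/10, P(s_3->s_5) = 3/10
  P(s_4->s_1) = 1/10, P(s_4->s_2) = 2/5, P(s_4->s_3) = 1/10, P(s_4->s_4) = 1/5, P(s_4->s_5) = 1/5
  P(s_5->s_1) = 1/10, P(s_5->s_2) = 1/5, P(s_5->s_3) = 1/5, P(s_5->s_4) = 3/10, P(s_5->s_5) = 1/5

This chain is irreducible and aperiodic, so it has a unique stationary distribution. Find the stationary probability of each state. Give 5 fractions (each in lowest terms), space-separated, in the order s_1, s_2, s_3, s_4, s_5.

Answer: 366/2467 1193/4934 384/2467 1031/4934 605/2467

Derivation:
The stationary distribution satisfies pi = pi * P, i.e.:
  pi_s_1 = 1/10*pi_s_1 + 3/10*pi_s_2 + 1/10*pi_s_3 + 1/10*pi_s_4 + 1/10*pi_s_5
  pi_s_2 = 1/5*pi_s_1 + 1/5*pi_s_2 + 1/5*pi_s_3 + 2/5*pi_s_4 + 1/5*pi_s_5
  pi_s_3 = 1/10*pi_s_1 + 1/10*pi_s_2 + 3/10*pi_s_3 + 1/10*pi_s_4 + 1/5*pi_s_5
  pi_s_4 = 1/5*pi_s_1 + 1/5*pi_s_2 + 1/10*pi_s_3 + 1/5*pi_s_4 + 3/10*pi_s_5
  pi_s_5 = 2/5*pi_s_1 + 1/5*pi_s_2 + 3/10*pi_s_3 + 1/5*pi_s_4 + 1/5*pi_s_5
with normalization: pi_s_1 + pi_s_2 + pi_s_3 + pi_s_4 + pi_s_5 = 1.

Using the first 4 balance equations plus normalization, the linear system A*pi = b is:
  [-9/10, 3/10, 1/10, 1/10, 1/10] . pi = 0
  [1/5, -4/5, 1/5, 2/5, 1/5] . pi = 0
  [1/10, 1/10, -7/10, 1/10, 1/5] . pi = 0
  [1/5, 1/5, 1/10, -4/5, 3/10] . pi = 0
  [1, 1, 1, 1, 1] . pi = 1

Solving yields:
  pi_s_1 = 366/2467
  pi_s_2 = 1193/4934
  pi_s_3 = 384/2467
  pi_s_4 = 1031/4934
  pi_s_5 = 605/2467

Verification (pi * P):
  366/2467*1/10 + 1193/4934*3/10 + 384/2467*1/10 + 1031/4934*1/10 + 605/2467*1/10 = 366/2467 = pi_s_1  (ok)
  366/2467*1/5 + 1193/4934*1/5 + 384/2467*1/5 + 1031/4934*2/5 + 605/2467*1/5 = 1193/4934 = pi_s_2  (ok)
  366/2467*1/10 + 1193/4934*1/10 + 384/2467*3/10 + 1031/4934*1/10 + 605/2467*1/5 = 384/2467 = pi_s_3  (ok)
  366/2467*1/5 + 1193/4934*1/5 + 384/2467*1/10 + 1031/4934*1/5 + 605/2467*3/10 = 1031/4934 = pi_s_4  (ok)
  366/2467*2/5 + 1193/4934*1/5 + 384/2467*3/10 + 1031/4934*1/5 + 605/2467*1/5 = 605/2467 = pi_s_5  (ok)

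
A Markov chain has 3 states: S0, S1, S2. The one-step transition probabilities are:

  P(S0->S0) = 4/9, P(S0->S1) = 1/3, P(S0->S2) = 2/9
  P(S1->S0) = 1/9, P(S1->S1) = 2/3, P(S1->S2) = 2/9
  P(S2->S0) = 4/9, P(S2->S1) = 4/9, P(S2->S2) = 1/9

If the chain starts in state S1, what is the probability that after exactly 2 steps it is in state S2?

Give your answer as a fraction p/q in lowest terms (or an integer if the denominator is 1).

Answer: 16/81

Derivation:
Computing P^2 by repeated multiplication:
P^1 =
  S0: [4/9, 1/3, 2/9]
  S1: [1/9, 2/3, 2/9]
  S2: [4/9, 4/9, 1/9]
P^2 =
  S0: [1/3, 38/81, 16/81]
  S1: [2/9, 47/81, 16/81]
  S2: [8/27, 40/81, 17/81]

(P^2)[S1 -> S2] = 16/81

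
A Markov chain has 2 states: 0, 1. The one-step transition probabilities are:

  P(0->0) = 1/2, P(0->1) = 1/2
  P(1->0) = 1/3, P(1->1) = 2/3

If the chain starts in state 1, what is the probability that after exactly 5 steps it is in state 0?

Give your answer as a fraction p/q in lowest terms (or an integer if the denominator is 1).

Computing P^5 by repeated multiplication:
P^1 =
  0: [1/2, 1/2]
  1: [1/3, 2/3]
P^2 =
  0: [5/12, 7/12]
  1: [7/18, 11/18]
P^3 =
  0: [29/72, 43/72]
  1: [43/108, 65/108]
P^4 =
  0: [173/432, 259/432]
  1: [259/648, 389/648]
P^5 =
  0: [1037/2592, 1555/2592]
  1: [1555/3888, 2333/3888]

(P^5)[1 -> 0] = 1555/3888

Answer: 1555/3888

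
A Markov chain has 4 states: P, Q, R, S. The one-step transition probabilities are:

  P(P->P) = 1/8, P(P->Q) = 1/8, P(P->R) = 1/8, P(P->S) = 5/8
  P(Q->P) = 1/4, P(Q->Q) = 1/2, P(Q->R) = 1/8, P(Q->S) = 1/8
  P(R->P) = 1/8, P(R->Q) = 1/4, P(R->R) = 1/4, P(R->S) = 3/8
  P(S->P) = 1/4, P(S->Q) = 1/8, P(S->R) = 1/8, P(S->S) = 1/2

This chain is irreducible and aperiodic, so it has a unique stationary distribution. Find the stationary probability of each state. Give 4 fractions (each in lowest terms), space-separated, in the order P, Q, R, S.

Answer: 13/63 8/35 1/7 19/45

Derivation:
The stationary distribution satisfies pi = pi * P, i.e.:
  pi_P = 1/8*pi_P + 1/4*pi_Q + 1/8*pi_R + 1/4*pi_S
  pi_Q = 1/8*pi_P + 1/2*pi_Q + 1/4*pi_R + 1/8*pi_S
  pi_R = 1/8*pi_P + 1/8*pi_Q + 1/4*pi_R + 1/8*pi_S
  pi_S = 5/8*pi_P + 1/8*pi_Q + 3/8*pi_R + 1/2*pi_S
with normalization: pi_P + pi_Q + pi_R + pi_S = 1.

Using the first 3 balance equations plus normalization, the linear system A*pi = b is:
  [-7/8, 1/4, 1/8, 1/4] . pi = 0
  [1/8, -1/2, 1/4, 1/8] . pi = 0
  [1/8, 1/8, -3/4, 1/8] . pi = 0
  [1, 1, 1, 1] . pi = 1

Solving yields:
  pi_P = 13/63
  pi_Q = 8/35
  pi_R = 1/7
  pi_S = 19/45

Verification (pi * P):
  13/63*1/8 + 8/35*1/4 + 1/7*1/8 + 19/45*1/4 = 13/63 = pi_P  (ok)
  13/63*1/8 + 8/35*1/2 + 1/7*1/4 + 19/45*1/8 = 8/35 = pi_Q  (ok)
  13/63*1/8 + 8/35*1/8 + 1/7*1/4 + 19/45*1/8 = 1/7 = pi_R  (ok)
  13/63*5/8 + 8/35*1/8 + 1/7*3/8 + 19/45*1/2 = 19/45 = pi_S  (ok)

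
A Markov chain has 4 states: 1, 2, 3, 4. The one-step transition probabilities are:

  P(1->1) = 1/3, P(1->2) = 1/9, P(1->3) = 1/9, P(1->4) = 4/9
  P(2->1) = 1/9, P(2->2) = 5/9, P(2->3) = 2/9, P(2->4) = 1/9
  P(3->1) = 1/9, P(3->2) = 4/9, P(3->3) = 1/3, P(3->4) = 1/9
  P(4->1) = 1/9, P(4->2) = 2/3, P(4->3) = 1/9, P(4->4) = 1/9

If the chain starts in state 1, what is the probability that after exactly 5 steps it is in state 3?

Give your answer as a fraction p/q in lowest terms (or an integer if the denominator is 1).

Computing P^5 by repeated multiplication:
P^1 =
  1: [1/3, 1/9, 1/9, 4/9]
  2: [1/9, 5/9, 2/9, 1/9]
  3: [1/9, 4/9, 1/3, 1/9]
  4: [1/9, 2/3, 1/9, 1/9]
P^2 =
  1: [5/27, 4/9, 4/27, 2/9]
  2: [11/81, 40/81, 2/9, 4/27]
  3: [11/81, 13/27, 19/81, 4/27]
  4: [11/81, 41/81, 17/81, 4/27]
P^3 =
  1: [37/243, 13/27, 47/243, 14/81]
  2: [103/729, 355/729, 157/729, 38/243]
  3: [103/729, 118/243, 158/729, 38/243]
  4: [103/729, 356/729, 52/243, 38/243]
P^4 =
  1: [317/2187, 118/243, 454/2187, 118/729]
  2: [935/6561, 3190/6561, 466/2187, 346/2187]
  3: [935/6561, 1063/2187, 1399/6561, 346/2187]
  4: [935/6561, 3191/6561, 1397/6561, 346/2187]
P^5 =
  1: [2821/19683, 1063/2187, 4157/19683, 1046/6561]
  2: [8431/59049, 28705/59049, 12547/59049, 3122/19683]
  3: [8431/59049, 9568/19683, 12548/59049, 3122/19683]
  4: [8431/59049, 28706/59049, 1394/6561, 3122/19683]

(P^5)[1 -> 3] = 4157/19683

Answer: 4157/19683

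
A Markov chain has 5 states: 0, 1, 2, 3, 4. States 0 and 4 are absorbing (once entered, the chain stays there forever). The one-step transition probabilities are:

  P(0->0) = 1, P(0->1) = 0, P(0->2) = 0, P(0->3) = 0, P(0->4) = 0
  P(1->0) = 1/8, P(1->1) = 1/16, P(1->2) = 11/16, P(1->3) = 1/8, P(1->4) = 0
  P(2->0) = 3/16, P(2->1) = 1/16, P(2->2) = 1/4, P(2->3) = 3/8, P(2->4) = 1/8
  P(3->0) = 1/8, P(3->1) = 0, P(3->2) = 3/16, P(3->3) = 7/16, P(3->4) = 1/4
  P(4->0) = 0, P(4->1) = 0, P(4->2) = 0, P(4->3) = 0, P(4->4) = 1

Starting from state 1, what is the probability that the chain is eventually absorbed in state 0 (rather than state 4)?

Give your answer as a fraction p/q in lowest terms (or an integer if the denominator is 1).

Let a_i = P(absorbed in 0 | start in state i).
Boundary conditions: a_0 = 1, a_4 = 0.
For each transient state i, a_i = sum_j P(i->j) * a_j:
  a_1 = 1/8*a_0 + 1/16*a_1 + 11/16*a_2 + 1/8*a_3 + 0*a_4
  a_2 = 3/16*a_0 + 1/16*a_1 + 1/4*a_2 + 3/8*a_3 + 1/8*a_4
  a_3 = 1/8*a_0 + 0*a_1 + 3/16*a_2 + 7/16*a_3 + 1/4*a_4

Substituting a_0 = 1 and a_4 = 0, rearrange to (I - Q) a = r where r[i] = P(i -> 0):
  [15/16, -11/16, -1/8] . (a_1, a_2, a_3) = 1/8
  [-1/16, 3/4, -3/8] . (a_1, a_2, a_3) = 3/16
  [0, -3/16, 9/16] . (a_1, a_2, a_3) = 1/8

Solving yields:
  a_1 = 45/83
  a_2 = 607/1245
  a_3 = 479/1245

Starting state is 1, so the absorption probability is a_1 = 45/83.

Answer: 45/83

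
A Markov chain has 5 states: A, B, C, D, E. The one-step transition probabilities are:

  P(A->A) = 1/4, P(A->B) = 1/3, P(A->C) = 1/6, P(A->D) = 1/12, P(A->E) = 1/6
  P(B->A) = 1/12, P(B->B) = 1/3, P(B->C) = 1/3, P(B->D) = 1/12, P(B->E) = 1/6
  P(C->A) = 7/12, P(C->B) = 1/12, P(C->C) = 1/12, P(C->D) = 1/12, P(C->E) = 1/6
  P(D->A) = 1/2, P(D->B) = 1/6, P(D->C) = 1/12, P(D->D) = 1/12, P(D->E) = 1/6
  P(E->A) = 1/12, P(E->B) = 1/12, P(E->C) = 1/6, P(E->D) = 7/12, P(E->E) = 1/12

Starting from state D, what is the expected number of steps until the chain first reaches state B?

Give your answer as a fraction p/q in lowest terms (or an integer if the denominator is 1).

Answer: 27924/5665

Derivation:
Let h_i = expected steps to first reach B from state i.
Boundary: h_B = 0.
First-step equations for the other states:
  h_A = 1 + 1/4*h_A + 1/3*h_B + 1/6*h_C + 1/12*h_D + 1/6*h_E
  h_C = 1 + 7/12*h_A + 1/12*h_B + 1/12*h_C + 1/12*h_D + 1/6*h_E
  h_D = 1 + 1/2*h_A + 1/6*h_B + 1/12*h_C + 1/12*h_D + 1/6*h_E
  h_E = 1 + 1/12*h_A + 1/12*h_B + 1/6*h_C + 7/12*h_D + 1/12*h_E

Substituting h_B = 0 and rearranging gives the linear system (I - Q) h = 1:
  [3/4, -1/6, -1/12, -1/6] . (h_A, h_C, h_D, h_E) = 1
  [-7/12, 11/12, -1/12, -1/6] . (h_A, h_C, h_D, h_E) = 1
  [-1/2, -1/12, 11/12, -1/6] . (h_A, h_C, h_D, h_E) = 1
  [-1/12, -1/6, -7/12, 11/12] . (h_A, h_C, h_D, h_E) = 1

Solving yields:
  h_A = 24336/5665
  h_C = 29952/5665
  h_D = 27924/5665
  h_E = 31608/5665

Starting state is D, so the expected hitting time is h_D = 27924/5665.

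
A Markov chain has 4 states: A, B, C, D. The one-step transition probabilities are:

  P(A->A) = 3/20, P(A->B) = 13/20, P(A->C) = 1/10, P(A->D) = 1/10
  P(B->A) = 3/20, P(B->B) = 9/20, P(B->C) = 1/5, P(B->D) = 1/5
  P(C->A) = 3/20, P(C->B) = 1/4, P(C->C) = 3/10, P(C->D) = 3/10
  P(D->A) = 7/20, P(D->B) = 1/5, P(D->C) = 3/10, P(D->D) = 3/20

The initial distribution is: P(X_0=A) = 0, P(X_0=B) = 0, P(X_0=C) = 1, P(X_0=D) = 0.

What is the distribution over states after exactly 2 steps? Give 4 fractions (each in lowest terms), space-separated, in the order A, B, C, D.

Propagating the distribution step by step (d_{t+1} = d_t * P):
d_0 = (A=0, B=0, C=1, D=0)
  d_1[A] = 0*3/20 + 0*3/20 + 1*3/20 + 0*7/20 = 3/20
  d_1[B] = 0*13/20 + 0*9/20 + 1*1/4 + 0*1/5 = 1/4
  d_1[C] = 0*1/10 + 0*1/5 + 1*3/10 + 0*3/10 = 3/10
  d_1[D] = 0*1/10 + 0*1/5 + 1*3/10 + 0*3/20 = 3/10
d_1 = (A=3/20, B=1/4, C=3/10, D=3/10)
  d_2[A] = 3/20*3/20 + 1/4*3/20 + 3/10*3/20 + 3/10*7/20 = 21/100
  d_2[B] = 3/20*13/20 + 1/4*9/20 + 3/10*1/4 + 3/10*1/5 = 69/200
  d_2[C] = 3/20*1/10 + 1/4*1/5 + 3/10*3/10 + 3/10*3/10 = 49/200
  d_2[D] = 3/20*1/10 + 1/4*1/5 + 3/10*3/10 + 3/10*3/20 = 1/5
d_2 = (A=21/100, B=69/200, C=49/200, D=1/5)

Answer: 21/100 69/200 49/200 1/5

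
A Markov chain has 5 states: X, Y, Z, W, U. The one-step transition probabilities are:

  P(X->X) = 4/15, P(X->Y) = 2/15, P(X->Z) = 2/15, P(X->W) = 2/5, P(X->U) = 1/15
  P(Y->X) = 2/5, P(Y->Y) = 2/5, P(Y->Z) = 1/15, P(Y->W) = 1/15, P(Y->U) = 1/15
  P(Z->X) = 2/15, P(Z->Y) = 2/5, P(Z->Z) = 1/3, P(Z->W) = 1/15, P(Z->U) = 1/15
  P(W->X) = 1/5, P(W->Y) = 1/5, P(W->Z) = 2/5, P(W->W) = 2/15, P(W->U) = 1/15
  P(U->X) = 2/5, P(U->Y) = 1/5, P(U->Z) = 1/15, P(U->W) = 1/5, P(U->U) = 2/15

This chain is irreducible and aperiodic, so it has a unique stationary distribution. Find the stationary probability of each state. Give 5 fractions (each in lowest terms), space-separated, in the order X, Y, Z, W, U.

Answer: 5652/20573 11377/41146 4065/20573 3698/20573 1/14

Derivation:
The stationary distribution satisfies pi = pi * P, i.e.:
  pi_X = 4/15*pi_X + 2/5*pi_Y + 2/15*pi_Z + 1/5*pi_W + 2/5*pi_U
  pi_Y = 2/15*pi_X + 2/5*pi_Y + 2/5*pi_Z + 1/5*pi_W + 1/5*pi_U
  pi_Z = 2/15*pi_X + 1/15*pi_Y + 1/3*pi_Z + 2/5*pi_W + 1/15*pi_U
  pi_W = 2/5*pi_X + 1/15*pi_Y + 1/15*pi_Z + 2/15*pi_W + 1/5*pi_U
  pi_U = 1/15*pi_X + 1/15*pi_Y + 1/15*pi_Z + 1/15*pi_W + 2/15*pi_U
with normalization: pi_X + pi_Y + pi_Z + pi_W + pi_U = 1.

Using the first 4 balance equations plus normalization, the linear system A*pi = b is:
  [-11/15, 2/5, 2/15, 1/5, 2/5] . pi = 0
  [2/15, -3/5, 2/5, 1/5, 1/5] . pi = 0
  [2/15, 1/15, -2/3, 2/5, 1/15] . pi = 0
  [2/5, 1/15, 1/15, -13/15, 1/5] . pi = 0
  [1, 1, 1, 1, 1] . pi = 1

Solving yields:
  pi_X = 5652/20573
  pi_Y = 11377/41146
  pi_Z = 4065/20573
  pi_W = 3698/20573
  pi_U = 1/14

Verification (pi * P):
  5652/20573*4/15 + 11377/41146*2/5 + 4065/20573*2/15 + 3698/20573*1/5 + 1/14*2/5 = 5652/20573 = pi_X  (ok)
  5652/20573*2/15 + 11377/41146*2/5 + 4065/20573*2/5 + 3698/20573*1/5 + 1/14*1/5 = 11377/41146 = pi_Y  (ok)
  5652/20573*2/15 + 11377/41146*1/15 + 4065/20573*1/3 + 3698/20573*2/5 + 1/14*1/15 = 4065/20573 = pi_Z  (ok)
  5652/20573*2/5 + 11377/41146*1/15 + 4065/20573*1/15 + 3698/20573*2/15 + 1/14*1/5 = 3698/20573 = pi_W  (ok)
  5652/20573*1/15 + 11377/41146*1/15 + 4065/20573*1/15 + 3698/20573*1/15 + 1/14*2/15 = 1/14 = pi_U  (ok)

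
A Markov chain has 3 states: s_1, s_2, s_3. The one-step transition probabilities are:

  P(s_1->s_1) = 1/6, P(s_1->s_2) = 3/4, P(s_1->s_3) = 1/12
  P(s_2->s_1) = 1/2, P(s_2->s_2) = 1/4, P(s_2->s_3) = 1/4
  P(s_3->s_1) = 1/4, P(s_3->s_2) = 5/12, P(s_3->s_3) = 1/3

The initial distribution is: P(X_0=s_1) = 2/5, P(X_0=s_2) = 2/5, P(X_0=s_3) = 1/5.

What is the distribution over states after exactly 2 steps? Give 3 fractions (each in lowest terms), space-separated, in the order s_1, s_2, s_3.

Answer: 31/90 53/120 77/360

Derivation:
Propagating the distribution step by step (d_{t+1} = d_t * P):
d_0 = (s_1=2/5, s_2=2/5, s_3=1/5)
  d_1[s_1] = 2/5*1/6 + 2/5*1/2 + 1/5*1/4 = 19/60
  d_1[s_2] = 2/5*3/4 + 2/5*1/4 + 1/5*5/12 = 29/60
  d_1[s_3] = 2/5*1/12 + 2/5*1/4 + 1/5*1/3 = 1/5
d_1 = (s_1=19/60, s_2=29/60, s_3=1/5)
  d_2[s_1] = 19/60*1/6 + 29/60*1/2 + 1/5*1/4 = 31/90
  d_2[s_2] = 19/60*3/4 + 29/60*1/4 + 1/5*5/12 = 53/120
  d_2[s_3] = 19/60*1/12 + 29/60*1/4 + 1/5*1/3 = 77/360
d_2 = (s_1=31/90, s_2=53/120, s_3=77/360)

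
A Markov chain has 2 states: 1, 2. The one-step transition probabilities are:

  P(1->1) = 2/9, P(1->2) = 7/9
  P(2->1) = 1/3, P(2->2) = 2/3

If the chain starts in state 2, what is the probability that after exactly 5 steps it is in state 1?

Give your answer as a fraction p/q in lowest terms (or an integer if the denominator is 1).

Computing P^5 by repeated multiplication:
P^1 =
  1: [2/9, 7/9]
  2: [1/3, 2/3]
P^2 =
  1: [25/81, 56/81]
  2: [8/27, 19/27]
P^3 =
  1: [218/729, 511/729]
  2: [73/243, 170/243]
P^4 =
  1: [1969/6561, 4592/6561]
  2: [656/2187, 1531/2187]
P^5 =
  1: [17714/59049, 41335/59049]
  2: [5905/19683, 13778/19683]

(P^5)[2 -> 1] = 5905/19683

Answer: 5905/19683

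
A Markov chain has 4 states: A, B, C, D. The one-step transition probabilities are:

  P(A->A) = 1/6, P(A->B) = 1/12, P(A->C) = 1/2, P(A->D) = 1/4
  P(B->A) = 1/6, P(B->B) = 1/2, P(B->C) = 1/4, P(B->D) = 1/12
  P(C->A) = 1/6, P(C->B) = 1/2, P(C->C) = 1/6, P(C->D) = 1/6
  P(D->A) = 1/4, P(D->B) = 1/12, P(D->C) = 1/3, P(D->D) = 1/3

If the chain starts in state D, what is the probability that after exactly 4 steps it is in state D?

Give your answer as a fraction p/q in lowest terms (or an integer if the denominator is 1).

Answer: 653/3456

Derivation:
Computing P^4 by repeated multiplication:
P^1 =
  A: [1/6, 1/12, 1/2, 1/4]
  B: [1/6, 1/2, 1/4, 1/12]
  C: [1/6, 1/2, 1/6, 1/6]
  D: [1/4, 1/12, 1/3, 1/3]
P^2 =
  A: [3/16, 47/144, 13/48, 31/144]
  B: [25/144, 19/48, 5/18, 11/72]
  C: [13/72, 13/36, 7/24, 1/6]
  D: [7/36, 37/144, 5/16, 17/72]
P^3 =
  A: [319/1728, 287/864, 505/1728, 55/288]
  B: [155/864, 629/1728, 163/576, 25/144]
  C: [13/72, 307/864, 41/144, 155/864]
  D: [161/864, 277/864, 505/1728, 347/1728]
P^4 =
  A: [631/3456, 7123/20736, 2983/10368, 143/768]
  B: [313/1728, 3659/10368, 1975/6912, 3737/20736]
  C: [1883/10368, 3629/10368, 2969/10368, 629/3456]
  D: [3803/20736, 2341/6912, 749/2592, 653/3456]

(P^4)[D -> D] = 653/3456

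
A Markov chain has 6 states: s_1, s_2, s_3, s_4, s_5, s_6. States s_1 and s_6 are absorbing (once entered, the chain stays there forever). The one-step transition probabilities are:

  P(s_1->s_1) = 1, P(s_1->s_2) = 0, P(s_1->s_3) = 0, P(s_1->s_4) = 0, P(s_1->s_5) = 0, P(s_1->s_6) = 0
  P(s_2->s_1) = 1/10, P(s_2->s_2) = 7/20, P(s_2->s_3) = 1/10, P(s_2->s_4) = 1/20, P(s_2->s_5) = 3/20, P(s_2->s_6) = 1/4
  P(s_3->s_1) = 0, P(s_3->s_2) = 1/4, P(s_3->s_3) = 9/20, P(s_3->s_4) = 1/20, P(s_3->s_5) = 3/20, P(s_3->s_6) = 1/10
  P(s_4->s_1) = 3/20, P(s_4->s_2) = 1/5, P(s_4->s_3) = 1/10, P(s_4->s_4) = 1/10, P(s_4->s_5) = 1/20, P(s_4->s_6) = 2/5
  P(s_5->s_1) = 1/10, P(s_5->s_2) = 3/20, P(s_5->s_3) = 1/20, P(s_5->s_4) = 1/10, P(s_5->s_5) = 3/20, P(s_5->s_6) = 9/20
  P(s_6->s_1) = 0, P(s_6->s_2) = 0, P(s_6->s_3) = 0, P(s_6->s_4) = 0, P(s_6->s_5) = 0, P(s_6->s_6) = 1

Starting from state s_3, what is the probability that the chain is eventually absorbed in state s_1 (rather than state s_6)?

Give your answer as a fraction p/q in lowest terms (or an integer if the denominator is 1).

Let a_i = P(absorbed in s_1 | start in state i).
Boundary conditions: a_s_1 = 1, a_s_6 = 0.
For each transient state i, a_i = sum_j P(i->j) * a_j:
  a_s_2 = 1/10*a_s_1 + 7/20*a_s_2 + 1/10*a_s_3 + 1/20*a_s_4 + 3/20*a_s_5 + 1/4*a_s_6
  a_s_3 = 0*a_s_1 + 1/4*a_s_2 + 9/20*a_s_3 + 1/20*a_s_4 + 3/20*a_s_5 + 1/10*a_s_6
  a_s_4 = 3/20*a_s_1 + 1/5*a_s_2 + 1/10*a_s_3 + 1/10*a_s_4 + 1/20*a_s_5 + 2/5*a_s_6
  a_s_5 = 1/10*a_s_1 + 3/20*a_s_2 + 1/20*a_s_3 + 1/10*a_s_4 + 3/20*a_s_5 + 9/20*a_s_6

Substituting a_s_1 = 1 and a_s_6 = 0, rearrange to (I - Q) a = r where r[i] = P(i -> s_1):
  [13/20, -1/10, -1/20, -3/20] . (a_s_2, a_s_3, a_s_4, a_s_5) = 1/10
  [-1/4, 11/20, -1/20, -3/20] . (a_s_2, a_s_3, a_s_4, a_s_5) = 0
  [-1/5, -1/10, 9/10, -1/20] . (a_s_2, a_s_3, a_s_4, a_s_5) = 3/20
  [-3/20, -1/20, -1/10, 17/20] . (a_s_2, a_s_3, a_s_4, a_s_5) = 1/10

Solving yields:
  a_s_2 = 1259/5039
  a_s_3 = 968/5039
  a_s_4 = 1284/5039
  a_s_5 = 1023/5039

Starting state is s_3, so the absorption probability is a_s_3 = 968/5039.

Answer: 968/5039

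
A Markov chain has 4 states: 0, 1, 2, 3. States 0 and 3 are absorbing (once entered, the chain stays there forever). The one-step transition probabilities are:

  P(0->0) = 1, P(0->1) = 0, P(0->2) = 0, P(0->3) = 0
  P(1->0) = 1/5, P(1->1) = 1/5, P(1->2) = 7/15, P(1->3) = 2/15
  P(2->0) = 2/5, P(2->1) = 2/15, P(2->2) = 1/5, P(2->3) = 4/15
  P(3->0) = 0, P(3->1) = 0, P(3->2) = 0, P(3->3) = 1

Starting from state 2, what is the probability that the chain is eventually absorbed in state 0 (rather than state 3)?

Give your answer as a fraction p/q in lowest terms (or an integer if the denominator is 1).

Answer: 3/5

Derivation:
Let a_i = P(absorbed in 0 | start in state i).
Boundary conditions: a_0 = 1, a_3 = 0.
For each transient state i, a_i = sum_j P(i->j) * a_j:
  a_1 = 1/5*a_0 + 1/5*a_1 + 7/15*a_2 + 2/15*a_3
  a_2 = 2/5*a_0 + 2/15*a_1 + 1/5*a_2 + 4/15*a_3

Substituting a_0 = 1 and a_3 = 0, rearrange to (I - Q) a = r where r[i] = P(i -> 0):
  [4/5, -7/15] . (a_1, a_2) = 1/5
  [-2/15, 4/5] . (a_1, a_2) = 2/5

Solving yields:
  a_1 = 3/5
  a_2 = 3/5

Starting state is 2, so the absorption probability is a_2 = 3/5.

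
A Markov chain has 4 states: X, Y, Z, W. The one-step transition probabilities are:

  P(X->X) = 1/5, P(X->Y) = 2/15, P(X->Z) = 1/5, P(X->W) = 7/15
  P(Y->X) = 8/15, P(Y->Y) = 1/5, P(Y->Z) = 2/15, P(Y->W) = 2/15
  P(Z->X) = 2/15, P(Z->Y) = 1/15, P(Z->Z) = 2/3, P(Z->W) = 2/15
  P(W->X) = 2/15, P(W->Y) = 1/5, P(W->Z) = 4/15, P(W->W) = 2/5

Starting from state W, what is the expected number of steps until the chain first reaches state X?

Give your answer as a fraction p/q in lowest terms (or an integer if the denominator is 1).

Answer: 1965/376

Derivation:
Let h_i = expected steps to first reach X from state i.
Boundary: h_X = 0.
First-step equations for the other states:
  h_Y = 1 + 8/15*h_X + 1/5*h_Y + 2/15*h_Z + 2/15*h_W
  h_Z = 1 + 2/15*h_X + 1/15*h_Y + 2/3*h_Z + 2/15*h_W
  h_W = 1 + 2/15*h_X + 1/5*h_Y + 4/15*h_Z + 2/5*h_W

Substituting h_X = 0 and rearranging gives the linear system (I - Q) h = 1:
  [4/5, -2/15, -2/15] . (h_Y, h_Z, h_W) = 1
  [-1/15, 1/3, -2/15] . (h_Y, h_Z, h_W) = 1
  [-1/5, -4/15, 3/5] . (h_Y, h_Z, h_W) = 1

Solving yields:
  h_Y = 1155/376
  h_Z = 2145/376
  h_W = 1965/376

Starting state is W, so the expected hitting time is h_W = 1965/376.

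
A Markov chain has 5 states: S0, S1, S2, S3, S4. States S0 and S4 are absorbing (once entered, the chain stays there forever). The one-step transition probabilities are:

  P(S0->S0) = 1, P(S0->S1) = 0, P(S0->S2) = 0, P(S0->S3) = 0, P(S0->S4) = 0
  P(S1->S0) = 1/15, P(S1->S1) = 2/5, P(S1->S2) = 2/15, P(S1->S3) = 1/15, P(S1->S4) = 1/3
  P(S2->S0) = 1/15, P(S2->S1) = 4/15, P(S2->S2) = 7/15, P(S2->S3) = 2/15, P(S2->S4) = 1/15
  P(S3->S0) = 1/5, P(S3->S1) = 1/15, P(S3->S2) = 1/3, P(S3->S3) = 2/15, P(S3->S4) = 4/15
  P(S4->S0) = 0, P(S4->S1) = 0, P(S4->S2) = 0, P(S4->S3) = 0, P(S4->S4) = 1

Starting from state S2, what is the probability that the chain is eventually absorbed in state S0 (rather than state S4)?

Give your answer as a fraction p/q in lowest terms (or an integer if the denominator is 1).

Let a_i = P(absorbed in S0 | start in state i).
Boundary conditions: a_S0 = 1, a_S4 = 0.
For each transient state i, a_i = sum_j P(i->j) * a_j:
  a_S1 = 1/15*a_S0 + 2/5*a_S1 + 2/15*a_S2 + 1/15*a_S3 + 1/3*a_S4
  a_S2 = 1/15*a_S0 + 4/15*a_S1 + 7/15*a_S2 + 2/15*a_S3 + 1/15*a_S4
  a_S3 = 1/5*a_S0 + 1/15*a_S1 + 1/3*a_S2 + 2/15*a_S3 + 4/15*a_S4

Substituting a_S0 = 1 and a_S4 = 0, rearrange to (I - Q) a = r where r[i] = P(i -> S0):
  [3/5, -2/15, -1/15] . (a_S1, a_S2, a_S3) = 1/15
  [-4/15, 8/15, -2/15] . (a_S1, a_S2, a_S3) = 1/15
  [-1/15, -1/3, 13/15] . (a_S1, a_S2, a_S3) = 1/5

Solving yields:
  a_S1 = 161/710
  a_S2 = 118/355
  a_S3 = 267/710

Starting state is S2, so the absorption probability is a_S2 = 118/355.

Answer: 118/355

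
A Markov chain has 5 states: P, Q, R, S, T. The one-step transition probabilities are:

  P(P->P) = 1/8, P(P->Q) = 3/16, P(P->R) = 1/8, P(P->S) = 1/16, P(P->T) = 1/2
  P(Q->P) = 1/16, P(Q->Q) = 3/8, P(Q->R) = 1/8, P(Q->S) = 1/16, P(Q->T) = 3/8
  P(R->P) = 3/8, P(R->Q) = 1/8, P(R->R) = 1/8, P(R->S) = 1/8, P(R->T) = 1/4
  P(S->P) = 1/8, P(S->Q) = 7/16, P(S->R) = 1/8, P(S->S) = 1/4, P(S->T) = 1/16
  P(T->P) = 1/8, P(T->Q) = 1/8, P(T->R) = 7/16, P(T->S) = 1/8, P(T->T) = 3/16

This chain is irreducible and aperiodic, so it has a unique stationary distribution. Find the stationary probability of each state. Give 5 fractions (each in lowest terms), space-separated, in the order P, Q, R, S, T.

The stationary distribution satisfies pi = pi * P, i.e.:
  pi_P = 1/8*pi_P + 1/16*pi_Q + 3/8*pi_R + 1/8*pi_S + 1/8*pi_T
  pi_Q = 3/16*pi_P + 3/8*pi_Q + 1/8*pi_R + 7/16*pi_S + 1/8*pi_T
  pi_R = 1/8*pi_P + 1/8*pi_Q + 1/8*pi_R + 1/8*pi_S + 7/16*pi_T
  pi_S = 1/16*pi_P + 1/16*pi_Q + 1/8*pi_R + 1/4*pi_S + 1/8*pi_T
  pi_T = 1/2*pi_P + 3/8*pi_Q + 1/4*pi_R + 1/16*pi_S + 3/16*pi_T
with normalization: pi_P + pi_Q + pi_R + pi_S + pi_T = 1.

Using the first 4 balance equations plus normalization, the linear system A*pi = b is:
  [-7/8, 1/16, 3/8, 1/8, 1/8] . pi = 0
  [3/16, -5/8, 1/8, 7/16, 1/8] . pi = 0
  [1/8, 1/8, -7/8, 1/8, 7/16] . pi = 0
  [1/16, 1/16, 1/8, -3/4, 1/8] . pi = 0
  [1, 1, 1, 1, 1] . pi = 1

Solving yields:
  pi_P = 10112/61697
  pi_Q = 14078/61697
  pi_R = 13119/61697
  pi_S = 7086/61697
  pi_T = 17302/61697

Verification (pi * P):
  10112/61697*1/8 + 14078/61697*1/16 + 13119/61697*3/8 + 7086/61697*1/8 + 17302/61697*1/8 = 10112/61697 = pi_P  (ok)
  10112/61697*3/16 + 14078/61697*3/8 + 13119/61697*1/8 + 7086/61697*7/16 + 17302/61697*1/8 = 14078/61697 = pi_Q  (ok)
  10112/61697*1/8 + 14078/61697*1/8 + 13119/61697*1/8 + 7086/61697*1/8 + 17302/61697*7/16 = 13119/61697 = pi_R  (ok)
  10112/61697*1/16 + 14078/61697*1/16 + 13119/61697*1/8 + 7086/61697*1/4 + 17302/61697*1/8 = 7086/61697 = pi_S  (ok)
  10112/61697*1/2 + 14078/61697*3/8 + 13119/61697*1/4 + 7086/61697*1/16 + 17302/61697*3/16 = 17302/61697 = pi_T  (ok)

Answer: 10112/61697 14078/61697 13119/61697 7086/61697 17302/61697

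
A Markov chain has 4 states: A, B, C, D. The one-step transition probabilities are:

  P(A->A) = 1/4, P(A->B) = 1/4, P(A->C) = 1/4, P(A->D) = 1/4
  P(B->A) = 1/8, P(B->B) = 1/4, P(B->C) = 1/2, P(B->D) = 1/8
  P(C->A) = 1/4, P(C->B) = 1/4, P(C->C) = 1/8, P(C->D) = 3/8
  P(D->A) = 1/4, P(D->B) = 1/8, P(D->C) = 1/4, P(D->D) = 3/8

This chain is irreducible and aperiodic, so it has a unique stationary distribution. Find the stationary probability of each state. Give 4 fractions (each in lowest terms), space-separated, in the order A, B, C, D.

Answer: 111/497 106/497 134/497 146/497

Derivation:
The stationary distribution satisfies pi = pi * P, i.e.:
  pi_A = 1/4*pi_A + 1/8*pi_B + 1/4*pi_C + 1/4*pi_D
  pi_B = 1/4*pi_A + 1/4*pi_B + 1/4*pi_C + 1/8*pi_D
  pi_C = 1/4*pi_A + 1/2*pi_B + 1/8*pi_C + 1/4*pi_D
  pi_D = 1/4*pi_A + 1/8*pi_B + 3/8*pi_C + 3/8*pi_D
with normalization: pi_A + pi_B + pi_C + pi_D = 1.

Using the first 3 balance equations plus normalization, the linear system A*pi = b is:
  [-3/4, 1/8, 1/4, 1/4] . pi = 0
  [1/4, -3/4, 1/4, 1/8] . pi = 0
  [1/4, 1/2, -7/8, 1/4] . pi = 0
  [1, 1, 1, 1] . pi = 1

Solving yields:
  pi_A = 111/497
  pi_B = 106/497
  pi_C = 134/497
  pi_D = 146/497

Verification (pi * P):
  111/497*1/4 + 106/497*1/8 + 134/497*1/4 + 146/497*1/4 = 111/497 = pi_A  (ok)
  111/497*1/4 + 106/497*1/4 + 134/497*1/4 + 146/497*1/8 = 106/497 = pi_B  (ok)
  111/497*1/4 + 106/497*1/2 + 134/497*1/8 + 146/497*1/4 = 134/497 = pi_C  (ok)
  111/497*1/4 + 106/497*1/8 + 134/497*3/8 + 146/497*3/8 = 146/497 = pi_D  (ok)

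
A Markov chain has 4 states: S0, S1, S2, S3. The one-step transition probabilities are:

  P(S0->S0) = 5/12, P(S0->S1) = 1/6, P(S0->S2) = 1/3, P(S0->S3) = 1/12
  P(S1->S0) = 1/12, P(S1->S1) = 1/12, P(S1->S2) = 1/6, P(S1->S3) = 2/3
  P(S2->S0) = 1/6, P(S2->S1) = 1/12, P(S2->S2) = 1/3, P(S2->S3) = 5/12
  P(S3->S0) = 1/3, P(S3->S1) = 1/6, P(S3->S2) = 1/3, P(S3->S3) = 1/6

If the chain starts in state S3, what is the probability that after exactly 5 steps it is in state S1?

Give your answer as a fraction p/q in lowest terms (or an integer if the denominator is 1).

Answer: 5387/41472

Derivation:
Computing P^5 by repeated multiplication:
P^1 =
  S0: [5/12, 1/6, 1/3, 1/12]
  S1: [1/12, 1/12, 1/6, 2/3]
  S2: [1/6, 1/12, 1/3, 5/12]
  S3: [1/3, 1/6, 1/3, 1/6]
P^2 =
  S0: [13/48, 1/8, 11/36, 43/144]
  S1: [7/24, 7/48, 23/72, 35/144]
  S2: [13/48, 19/144, 23/72, 5/18]
  S3: [19/72, 1/8, 11/36, 11/36]
P^3 =
  S0: [473/1728, 113/864, 5/16, 163/576]
  S1: [463/1728, 221/1728, 89/288, 85/288]
  S2: [233/864, 223/1728, 269/864, 167/576]
  S3: [59/216, 113/864, 5/16, 245/864]
P^4 =
  S0: [5627/20736, 1345/10368, 1615/5184, 5959/20736]
  S1: [1411/5184, 2701/20736, 3235/10368, 5921/20736]
  S2: [5633/20736, 2695/20736, 3233/10368, 2971/10368]
  S3: [2813/10368, 1345/10368, 1615/5184, 745/2592]
P^5 =
  S0: [2503/9216, 5387/41472, 19391/62208, 71365/248832]
  S1: [7505/27648, 3589/27648, 38771/124416, 17861/62208]
  S2: [2815/10368, 32311/248832, 38777/124416, 71407/248832]
  S3: [16895/62208, 5387/41472, 19391/62208, 35683/124416]

(P^5)[S3 -> S1] = 5387/41472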